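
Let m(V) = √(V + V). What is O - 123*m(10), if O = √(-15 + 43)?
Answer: -246*√5 + 2*√7 ≈ -544.78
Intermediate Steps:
m(V) = √2*√V (m(V) = √(2*V) = √2*√V)
O = 2*√7 (O = √28 = 2*√7 ≈ 5.2915)
O - 123*m(10) = 2*√7 - 123*√2*√10 = 2*√7 - 246*√5 = -246*√5 + 2*√7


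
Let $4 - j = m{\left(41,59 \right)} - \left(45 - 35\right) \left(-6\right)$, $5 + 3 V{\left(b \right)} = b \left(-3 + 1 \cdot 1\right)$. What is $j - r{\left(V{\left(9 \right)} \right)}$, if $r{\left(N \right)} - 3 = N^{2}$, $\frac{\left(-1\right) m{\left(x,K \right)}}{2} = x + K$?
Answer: $\frac{740}{9} \approx 82.222$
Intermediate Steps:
$V{\left(b \right)} = - \frac{5}{3} - \frac{2 b}{3}$ ($V{\left(b \right)} = - \frac{5}{3} + \frac{b \left(-3 + 1 \cdot 1\right)}{3} = - \frac{5}{3} + \frac{b \left(-3 + 1\right)}{3} = - \frac{5}{3} + \frac{b \left(-2\right)}{3} = - \frac{5}{3} + \frac{\left(-2\right) b}{3} = - \frac{5}{3} - \frac{2 b}{3}$)
$m{\left(x,K \right)} = - 2 K - 2 x$ ($m{\left(x,K \right)} = - 2 \left(x + K\right) = - 2 \left(K + x\right) = - 2 K - 2 x$)
$j = 144$ ($j = 4 - \left(\left(\left(-2\right) 59 - 82\right) - \left(45 - 35\right) \left(-6\right)\right) = 4 - \left(\left(-118 - 82\right) - 10 \left(-6\right)\right) = 4 - \left(-200 - -60\right) = 4 - \left(-200 + 60\right) = 4 - -140 = 4 + 140 = 144$)
$r{\left(N \right)} = 3 + N^{2}$
$j - r{\left(V{\left(9 \right)} \right)} = 144 - \left(3 + \left(- \frac{5}{3} - 6\right)^{2}\right) = 144 - \left(3 + \left(- \frac{23}{3}\right)^{2}\right) = 144 - \left(3 + \frac{529}{9}\right) = 144 - \frac{556}{9} = \frac{740}{9}$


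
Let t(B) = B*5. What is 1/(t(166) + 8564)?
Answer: 1/9394 ≈ 0.00010645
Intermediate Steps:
t(B) = 5*B
1/(t(166) + 8564) = 1/(5*166 + 8564) = 1/(830 + 8564) = 1/9394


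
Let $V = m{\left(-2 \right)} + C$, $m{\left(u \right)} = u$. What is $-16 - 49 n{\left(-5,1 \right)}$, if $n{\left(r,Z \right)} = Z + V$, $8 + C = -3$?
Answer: $572$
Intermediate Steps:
$C = -11$ ($C = -8 - 3 = -11$)
$V = -13$ ($V = -2 - 11 = -13$)
$n{\left(r,Z \right)} = -13 + Z$ ($n{\left(r,Z \right)} = Z - 13 = -13 + Z$)
$-16 - 49 n{\left(-5,1 \right)} = -16 - 49 \left(-13 + 1\right) = -16 - -588 = -16 + 588 = 572$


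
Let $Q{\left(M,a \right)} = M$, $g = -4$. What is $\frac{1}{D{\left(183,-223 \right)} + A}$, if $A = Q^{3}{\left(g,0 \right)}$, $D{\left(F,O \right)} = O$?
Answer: $- \frac{1}{287} \approx -0.0034843$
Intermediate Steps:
$A = -64$ ($A = \left(-4\right)^{3} = -64$)
$\frac{1}{D{\left(183,-223 \right)} + A} = \frac{1}{-223 - 64} = \frac{1}{-287} = - \frac{1}{287}$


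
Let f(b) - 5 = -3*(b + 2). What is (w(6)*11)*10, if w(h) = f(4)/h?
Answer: -715/3 ≈ -238.33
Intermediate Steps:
f(b) = -1 - 3*b (f(b) = 5 - 3*(b + 2) = 5 - 3*(2 + b) = 5 + (-6 - 3*b) = -1 - 3*b)
w(h) = -13/h (w(h) = (-1 - 3*4)/h = (-1 - 12)/h = -13/h)
(w(6)*11)*10 = (-13/6*11)*10 = (-13*1/6*11)*10 = -13/6*11*10 = -143/6*10 = -715/3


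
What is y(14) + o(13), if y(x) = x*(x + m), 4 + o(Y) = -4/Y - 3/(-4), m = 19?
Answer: 23839/52 ≈ 458.44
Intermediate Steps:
o(Y) = -13/4 - 4/Y (o(Y) = -4 + (-4/Y - 3/(-4)) = -4 + (-4/Y - 3*(-¼)) = -4 + (-4/Y + ¾) = -4 + (¾ - 4/Y) = -13/4 - 4/Y)
y(x) = x*(19 + x) (y(x) = x*(x + 19) = x*(19 + x))
y(14) + o(13) = 14*(19 + 14) + (-13/4 - 4/13) = 14*33 + (-13/4 - 4*1/13) = 462 + (-13/4 - 4/13) = 462 - 185/52 = 23839/52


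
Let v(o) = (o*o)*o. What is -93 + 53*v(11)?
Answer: 70450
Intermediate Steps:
v(o) = o³ (v(o) = o²*o = o³)
-93 + 53*v(11) = -93 + 53*11³ = -93 + 53*1331 = -93 + 70543 = 70450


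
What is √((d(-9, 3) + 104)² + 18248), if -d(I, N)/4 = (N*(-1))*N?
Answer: 2*√9462 ≈ 194.55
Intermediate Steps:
d(I, N) = 4*N² (d(I, N) = -4*N*(-1)*N = -4*(-N)*N = -(-4)*N² = 4*N²)
√((d(-9, 3) + 104)² + 18248) = √((4*3² + 104)² + 18248) = √((4*9 + 104)² + 18248) = √((36 + 104)² + 18248) = √(140² + 18248) = √(19600 + 18248) = √37848 = 2*√9462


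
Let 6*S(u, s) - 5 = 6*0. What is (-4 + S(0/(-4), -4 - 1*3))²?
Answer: 361/36 ≈ 10.028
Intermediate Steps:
S(u, s) = ⅚ (S(u, s) = ⅚ + (6*0)/6 = ⅚ + (⅙)*0 = ⅚ + 0 = ⅚)
(-4 + S(0/(-4), -4 - 1*3))² = (-4 + ⅚)² = (-19/6)² = 361/36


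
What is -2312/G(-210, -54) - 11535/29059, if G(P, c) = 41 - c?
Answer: -68280233/2760605 ≈ -24.734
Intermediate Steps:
-2312/G(-210, -54) - 11535/29059 = -2312/(41 - 1*(-54)) - 11535/29059 = -2312/(41 + 54) - 11535*1/29059 = -2312/95 - 11535/29059 = -68280233/2760605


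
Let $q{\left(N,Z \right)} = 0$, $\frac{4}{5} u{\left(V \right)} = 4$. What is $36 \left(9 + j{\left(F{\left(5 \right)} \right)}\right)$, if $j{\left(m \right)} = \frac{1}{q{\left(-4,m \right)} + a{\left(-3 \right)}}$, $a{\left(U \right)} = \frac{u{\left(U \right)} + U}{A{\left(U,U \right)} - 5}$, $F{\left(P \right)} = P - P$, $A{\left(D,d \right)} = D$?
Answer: $180$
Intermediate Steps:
$u{\left(V \right)} = 5$ ($u{\left(V \right)} = \frac{5}{4} \cdot 4 = 5$)
$F{\left(P \right)} = 0$
$a{\left(U \right)} = \frac{5 + U}{-5 + U}$ ($a{\left(U \right)} = \frac{5 + U}{U - 5} = \frac{5 + U}{-5 + U}$)
$j{\left(m \right)} = -4$ ($j{\left(m \right)} = \frac{1}{0 + \frac{5 - 3}{-5 - 3}} = \frac{1}{0 + \frac{1}{-8} \cdot 2} = \frac{1}{0 - \frac{1}{4}} = \frac{1}{- \frac{1}{4}} = -4$)
$36 \left(9 + j{\left(F{\left(5 \right)} \right)}\right) = 36 \left(9 - 4\right) = 36 \cdot 5 = 180$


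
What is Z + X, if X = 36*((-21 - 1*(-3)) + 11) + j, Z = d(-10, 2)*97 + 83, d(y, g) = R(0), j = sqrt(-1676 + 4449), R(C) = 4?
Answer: 219 + sqrt(2773) ≈ 271.66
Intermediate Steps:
j = sqrt(2773) ≈ 52.659
d(y, g) = 4
Z = 471 (Z = 4*97 + 83 = 388 + 83 = 471)
X = -252 + sqrt(2773) (X = 36*((-21 - 1*(-3)) + 11) + sqrt(2773) = 36*((-21 + 3) + 11) + sqrt(2773) = 36*(-18 + 11) + sqrt(2773) = 36*(-7) + sqrt(2773) = -252 + sqrt(2773) ≈ -199.34)
Z + X = 471 + (-252 + sqrt(2773)) = 219 + sqrt(2773)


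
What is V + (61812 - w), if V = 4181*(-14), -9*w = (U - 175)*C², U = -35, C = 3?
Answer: 3068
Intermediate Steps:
w = 210 (w = -(-35 - 175)*3²/9 = -(-70)*9/3 = -⅑*(-1890) = 210)
V = -58534
V + (61812 - w) = -58534 + (61812 - 1*210) = -58534 + (61812 - 210) = -58534 + 61602 = 3068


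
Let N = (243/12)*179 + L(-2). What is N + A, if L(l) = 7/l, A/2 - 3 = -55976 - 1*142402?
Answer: -1572515/4 ≈ -3.9313e+5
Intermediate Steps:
A = -396750 (A = 6 + 2*(-55976 - 1*142402) = 6 + 2*(-55976 - 142402) = 6 + 2*(-198378) = 6 - 396756 = -396750)
N = 14485/4 (N = (243/12)*179 + 7/(-2) = (243*(1/12))*179 + 7*(-½) = (81/4)*179 - 7/2 = 14499/4 - 7/2 = 14485/4 ≈ 3621.3)
N + A = 14485/4 - 396750 = -1572515/4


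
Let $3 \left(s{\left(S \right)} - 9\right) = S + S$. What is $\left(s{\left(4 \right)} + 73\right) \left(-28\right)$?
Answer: $- \frac{7112}{3} \approx -2370.7$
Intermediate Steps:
$s{\left(S \right)} = 9 + \frac{2 S}{3}$ ($s{\left(S \right)} = 9 + \frac{S + S}{3} = 9 + \frac{2 S}{3}$)
$\left(s{\left(4 \right)} + 73\right) \left(-28\right) = \left(\left(9 + \frac{2}{3} \cdot 4\right) + 73\right) \left(-28\right) = \left(\left(9 + \frac{8}{3}\right) + 73\right) \left(-28\right) = \left(\frac{35}{3} + 73\right) \left(-28\right) = \frac{254}{3} \left(-28\right) = - \frac{7112}{3}$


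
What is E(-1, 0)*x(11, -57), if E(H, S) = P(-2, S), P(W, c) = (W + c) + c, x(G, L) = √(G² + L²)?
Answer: -2*√3370 ≈ -116.10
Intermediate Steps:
P(W, c) = W + 2*c
E(H, S) = -2 + 2*S
E(-1, 0)*x(11, -57) = (-2 + 2*0)*√(11² + (-57)²) = (-2 + 0)*√(121 + 3249) = -2*√3370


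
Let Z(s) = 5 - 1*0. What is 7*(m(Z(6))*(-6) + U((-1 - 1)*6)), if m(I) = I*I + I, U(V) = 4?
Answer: -1232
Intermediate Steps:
Z(s) = 5 (Z(s) = 5 + 0 = 5)
m(I) = I + I**2 (m(I) = I**2 + I = I + I**2)
7*(m(Z(6))*(-6) + U((-1 - 1)*6)) = 7*((5*(1 + 5))*(-6) + 4) = 7*((5*6)*(-6) + 4) = 7*(30*(-6) + 4) = 7*(-180 + 4) = 7*(-176) = -1232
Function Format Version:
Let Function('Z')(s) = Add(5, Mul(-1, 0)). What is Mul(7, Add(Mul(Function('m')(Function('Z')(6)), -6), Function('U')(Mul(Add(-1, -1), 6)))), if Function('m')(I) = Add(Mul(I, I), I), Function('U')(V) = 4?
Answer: -1232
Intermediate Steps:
Function('Z')(s) = 5 (Function('Z')(s) = Add(5, 0) = 5)
Function('m')(I) = Add(I, Pow(I, 2)) (Function('m')(I) = Add(Pow(I, 2), I) = Add(I, Pow(I, 2)))
Mul(7, Add(Mul(Function('m')(Function('Z')(6)), -6), Function('U')(Mul(Add(-1, -1), 6)))) = Mul(7, Add(Mul(Mul(5, Add(1, 5)), -6), 4)) = Mul(7, Add(Mul(Mul(5, 6), -6), 4)) = Mul(7, Add(Mul(30, -6), 4)) = Mul(7, Add(-180, 4)) = Mul(7, -176) = -1232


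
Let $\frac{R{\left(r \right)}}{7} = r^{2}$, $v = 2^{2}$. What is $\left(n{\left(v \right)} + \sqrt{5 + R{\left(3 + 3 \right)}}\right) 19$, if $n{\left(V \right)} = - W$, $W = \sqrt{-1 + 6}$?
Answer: $- 19 \sqrt{5} + 19 \sqrt{257} \approx 262.11$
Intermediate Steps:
$W = \sqrt{5} \approx 2.2361$
$v = 4$
$n{\left(V \right)} = - \sqrt{5}$
$R{\left(r \right)} = 7 r^{2}$
$\left(n{\left(v \right)} + \sqrt{5 + R{\left(3 + 3 \right)}}\right) 19 = \left(- \sqrt{5} + \sqrt{5 + 7 \left(3 + 3\right)^{2}}\right) 19 = \left(- \sqrt{5} + \sqrt{5 + 7 \cdot 6^{2}}\right) 19 = \left(- \sqrt{5} + \sqrt{5 + 7 \cdot 36}\right) 19 = \left(- \sqrt{5} + \sqrt{5 + 252}\right) 19 = \left(- \sqrt{5} + \sqrt{257}\right) 19 = \left(\sqrt{257} - \sqrt{5}\right) 19 = - 19 \sqrt{5} + 19 \sqrt{257}$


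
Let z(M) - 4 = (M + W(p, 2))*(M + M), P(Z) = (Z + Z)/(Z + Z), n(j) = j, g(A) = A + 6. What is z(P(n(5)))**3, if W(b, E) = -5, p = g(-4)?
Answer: -64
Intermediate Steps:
g(A) = 6 + A
p = 2 (p = 6 - 4 = 2)
P(Z) = 1 (P(Z) = (2*Z)/((2*Z)) = (2*Z)*(1/(2*Z)) = 1)
z(M) = 4 + 2*M*(-5 + M) (z(M) = 4 + (M - 5)*(M + M) = 4 + (-5 + M)*(2*M) = 4 + 2*M*(-5 + M))
z(P(n(5)))**3 = (4 - 10*1 + 2*1**2)**3 = (4 - 10 + 2*1)**3 = (4 - 10 + 2)**3 = (-4)**3 = -64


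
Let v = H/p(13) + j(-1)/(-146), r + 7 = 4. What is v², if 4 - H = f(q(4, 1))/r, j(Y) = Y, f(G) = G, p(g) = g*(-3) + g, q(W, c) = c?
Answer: 1225/47961 ≈ 0.025542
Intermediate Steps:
r = -3 (r = -7 + 4 = -3)
p(g) = -2*g (p(g) = -3*g + g = -2*g)
H = 13/3 (H = 4 - 1/(-3) = 4 - (-1)/3 = 4 - 1*(-⅓) = 4 + ⅓ = 13/3 ≈ 4.3333)
v = -35/219 (v = 13/(3*((-2*13))) - 1/(-146) = (13/3)/(-26) - 1*(-1/146) = (13/3)*(-1/26) + 1/146 = -⅙ + 1/146 = -35/219 ≈ -0.15982)
v² = (-35/219)² = 1225/47961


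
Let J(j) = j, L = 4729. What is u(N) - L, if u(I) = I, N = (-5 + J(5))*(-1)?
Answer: -4729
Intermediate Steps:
N = 0 (N = (-5 + 5)*(-1) = 0*(-1) = 0)
u(N) - L = 0 - 1*4729 = 0 - 4729 = -4729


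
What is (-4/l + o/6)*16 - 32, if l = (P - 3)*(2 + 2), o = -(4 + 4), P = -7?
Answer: -776/15 ≈ -51.733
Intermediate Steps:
o = -8 (o = -1*8 = -8)
l = -40 (l = (-7 - 3)*(2 + 2) = -10*4 = -40)
(-4/l + o/6)*16 - 32 = (-4/(-40) - 8/6)*16 - 32 = (-4*(-1/40) - 8*⅙)*16 - 32 = (⅒ - 4/3)*16 - 32 = -37/30*16 - 32 = -296/15 - 32 = -776/15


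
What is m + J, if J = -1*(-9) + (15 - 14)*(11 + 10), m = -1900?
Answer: -1870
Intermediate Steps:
J = 30 (J = 9 + 1*21 = 9 + 21 = 30)
m + J = -1900 + 30 = -1870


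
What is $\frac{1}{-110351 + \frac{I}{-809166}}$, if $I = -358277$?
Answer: $- \frac{809166}{89291918989} \approx -9.062 \cdot 10^{-6}$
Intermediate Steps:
$\frac{1}{-110351 + \frac{I}{-809166}} = \frac{1}{-110351 - \frac{358277}{-809166}} = \frac{1}{-110351 - - \frac{358277}{809166}} = \frac{1}{-110351 + \frac{358277}{809166}} = \frac{1}{- \frac{89291918989}{809166}} = - \frac{809166}{89291918989}$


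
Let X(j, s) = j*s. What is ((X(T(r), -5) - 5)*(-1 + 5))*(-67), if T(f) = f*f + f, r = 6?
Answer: 57620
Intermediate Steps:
T(f) = f + f**2 (T(f) = f**2 + f = f + f**2)
((X(T(r), -5) - 5)*(-1 + 5))*(-67) = (((6*(1 + 6))*(-5) - 5)*(-1 + 5))*(-67) = (((6*7)*(-5) - 5)*4)*(-67) = ((42*(-5) - 5)*4)*(-67) = ((-210 - 5)*4)*(-67) = -215*4*(-67) = -860*(-67) = 57620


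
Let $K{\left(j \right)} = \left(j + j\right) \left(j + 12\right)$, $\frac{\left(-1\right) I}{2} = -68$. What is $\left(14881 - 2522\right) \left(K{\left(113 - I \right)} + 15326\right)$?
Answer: $195667688$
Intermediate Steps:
$I = 136$ ($I = \left(-2\right) \left(-68\right) = 136$)
$K{\left(j \right)} = 2 j \left(12 + j\right)$
$\left(14881 - 2522\right) \left(K{\left(113 - I \right)} + 15326\right) = \left(14881 - 2522\right) \left(2 \left(113 - 136\right) \left(12 + \left(113 - 136\right)\right) + 15326\right) = 12359 \left(2 \left(113 - 136\right) \left(12 + \left(113 - 136\right)\right) + 15326\right) = 12359 \left(2 \left(-23\right) \left(12 - 23\right) + 15326\right) = 12359 \left(2 \left(-23\right) \left(-11\right) + 15326\right) = 12359 \left(506 + 15326\right) = 12359 \cdot 15832 = 195667688$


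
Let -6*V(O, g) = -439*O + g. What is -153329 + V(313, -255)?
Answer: -391156/3 ≈ -1.3039e+5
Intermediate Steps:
V(O, g) = -g/6 + 439*O/6 (V(O, g) = -(-439*O + g)/6 = -(g - 439*O)/6 = -g/6 + 439*O/6)
-153329 + V(313, -255) = -153329 + (-⅙*(-255) + (439/6)*313) = -153329 + (85/2 + 137407/6) = -153329 + 68831/3 = -391156/3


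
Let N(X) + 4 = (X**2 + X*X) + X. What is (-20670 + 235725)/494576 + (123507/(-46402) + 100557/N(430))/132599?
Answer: 122465966231156986593/281654639771915140112 ≈ 0.43481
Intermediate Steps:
N(X) = -4 + X + 2*X**2 (N(X) = -4 + ((X**2 + X*X) + X) = -4 + ((X**2 + X**2) + X) = -4 + (2*X**2 + X) = -4 + (X + 2*X**2) = -4 + X + 2*X**2)
(-20670 + 235725)/494576 + (123507/(-46402) + 100557/N(430))/132599 = (-20670 + 235725)/494576 + (123507/(-46402) + 100557/(-4 + 430 + 2*430**2))/132599 = 215055*(1/494576) + (123507*(-1/46402) + 100557/(-4 + 430 + 2*184900))*(1/132599) = 215055/494576 + (-123507/46402 + 100557/(-4 + 430 + 369800))*(1/132599) = 215055/494576 + (-123507/46402 + 100557/370226)*(1/132599) = 215055/494576 - 10264864167/4294806713*1/132599 = 215055/494576 - 10264864167/569487075337087 = 122465966231156986593/281654639771915140112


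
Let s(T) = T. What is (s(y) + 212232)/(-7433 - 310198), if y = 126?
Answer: -70786/105877 ≈ -0.66857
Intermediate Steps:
(s(y) + 212232)/(-7433 - 310198) = (126 + 212232)/(-7433 - 310198) = 212358/(-317631) = 212358*(-1/317631) = -70786/105877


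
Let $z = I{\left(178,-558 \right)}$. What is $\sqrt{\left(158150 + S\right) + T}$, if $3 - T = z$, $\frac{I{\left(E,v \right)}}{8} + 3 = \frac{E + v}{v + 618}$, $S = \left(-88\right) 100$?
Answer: $\frac{\sqrt{1344849}}{3} \approx 386.56$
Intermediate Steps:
$S = -8800$
$I{\left(E,v \right)} = -24 + \frac{8 \left(E + v\right)}{618 + v}$ ($I{\left(E,v \right)} = -24 + 8 \frac{E + v}{v + 618} = -24 + 8 \frac{E + v}{618 + v} = -24 + \frac{8 \left(E + v\right)}{618 + v}$)
$z = - \frac{224}{3}$ ($z = \frac{8 \left(-1854 + 178 - -1116\right)}{618 - 558} = \frac{8 \left(-1854 + 178 + 1116\right)}{60} = 8 \cdot \frac{1}{60} \left(-560\right) = - \frac{224}{3} \approx -74.667$)
$T = \frac{233}{3}$ ($T = 3 - - \frac{224}{3} = 3 + \frac{224}{3} = \frac{233}{3} \approx 77.667$)
$\sqrt{\left(158150 + S\right) + T} = \sqrt{\left(158150 - 8800\right) + \frac{233}{3}} = \sqrt{149350 + \frac{233}{3}} = \sqrt{\frac{448283}{3}} = \frac{\sqrt{1344849}}{3}$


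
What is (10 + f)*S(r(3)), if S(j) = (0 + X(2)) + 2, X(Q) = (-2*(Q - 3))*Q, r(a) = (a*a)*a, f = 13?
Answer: 138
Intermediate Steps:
r(a) = a**3 (r(a) = a**2*a = a**3)
X(Q) = Q*(6 - 2*Q) (X(Q) = (-2*(-3 + Q))*Q = (6 - 2*Q)*Q = Q*(6 - 2*Q))
S(j) = 6 (S(j) = (0 + 2*2*(3 - 1*2)) + 2 = (0 + 2*2*(3 - 2)) + 2 = (0 + 2*2*1) + 2 = (0 + 4) + 2 = 4 + 2 = 6)
(10 + f)*S(r(3)) = (10 + 13)*6 = 23*6 = 138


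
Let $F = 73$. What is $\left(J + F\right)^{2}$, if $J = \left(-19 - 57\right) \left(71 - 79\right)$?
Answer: $463761$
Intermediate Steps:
$J = 608$ ($J = \left(-76\right) \left(-8\right) = 608$)
$\left(J + F\right)^{2} = \left(608 + 73\right)^{2} = 681^{2} = 463761$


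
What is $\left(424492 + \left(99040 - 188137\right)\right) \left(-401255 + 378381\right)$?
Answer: $-7671825230$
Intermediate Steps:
$\left(424492 + \left(99040 - 188137\right)\right) \left(-401255 + 378381\right) = \left(424492 + \left(99040 - 188137\right)\right) \left(-22874\right) = \left(424492 - 89097\right) \left(-22874\right) = 335395 \left(-22874\right) = -7671825230$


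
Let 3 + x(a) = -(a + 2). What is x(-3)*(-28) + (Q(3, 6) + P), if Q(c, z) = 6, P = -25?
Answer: 37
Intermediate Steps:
x(a) = -5 - a (x(a) = -3 - (a + 2) = -3 - (2 + a) = -3 + (-2 - a) = -5 - a)
x(-3)*(-28) + (Q(3, 6) + P) = (-5 - 1*(-3))*(-28) + (6 - 25) = (-5 + 3)*(-28) - 19 = -2*(-28) - 19 = 56 - 19 = 37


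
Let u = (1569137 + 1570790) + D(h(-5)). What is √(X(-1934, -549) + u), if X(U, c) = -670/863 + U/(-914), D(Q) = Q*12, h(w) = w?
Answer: 2*√122097125037158562/394391 ≈ 1772.0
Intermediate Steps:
D(Q) = 12*Q
X(U, c) = -670/863 - U/914 (X(U, c) = -670*1/863 + U*(-1/914) = -670/863 - U/914)
u = 3139867 (u = (1569137 + 1570790) + 12*(-5) = 3139927 - 60 = 3139867)
√(X(-1934, -549) + u) = √((-670/863 - 1/914*(-1934)) + 3139867) = √((-670/863 + 967/457) + 3139867) = √(528331/394391 + 3139867) = √(1238335814328/394391) = 2*√122097125037158562/394391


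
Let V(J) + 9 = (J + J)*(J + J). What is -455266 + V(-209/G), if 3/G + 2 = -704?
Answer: 87084634189/9 ≈ 9.6761e+9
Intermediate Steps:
G = -3/706 (G = 3/(-2 - 704) = 3/(-706) = 3*(-1/706) = -3/706 ≈ -0.0042493)
V(J) = -9 + 4*J² (V(J) = -9 + (J + J)*(J + J) = -9 + (2*J)*(2*J) = -9 + 4*J²)
-455266 + V(-209/G) = -455266 + (-9 + 4*(-209/(-3/706))²) = -455266 + (-9 + 4*(-209*(-706/3))²) = -455266 + (-9 + 4*(147554/3)²) = -455266 + (-9 + 4*(21772182916/9)) = -455266 + (-9 + 87088731664/9) = -455266 + 87088731583/9 = 87084634189/9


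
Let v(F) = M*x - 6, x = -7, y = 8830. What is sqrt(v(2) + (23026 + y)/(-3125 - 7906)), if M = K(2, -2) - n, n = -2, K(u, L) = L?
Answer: I*sqrt(1081501302)/11031 ≈ 2.9813*I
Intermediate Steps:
M = 0 (M = -2 - 1*(-2) = -2 + 2 = 0)
v(F) = -6 (v(F) = 0*(-7) - 6 = 0 - 6 = -6)
sqrt(v(2) + (23026 + y)/(-3125 - 7906)) = sqrt(-6 + (23026 + 8830)/(-3125 - 7906)) = sqrt(-6 + 31856/(-11031)) = sqrt(-6 + 31856*(-1/11031)) = sqrt(-6 - 31856/11031) = sqrt(-98042/11031) = I*sqrt(1081501302)/11031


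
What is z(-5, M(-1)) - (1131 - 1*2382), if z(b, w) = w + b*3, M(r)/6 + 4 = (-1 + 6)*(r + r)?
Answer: 1152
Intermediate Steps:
M(r) = -24 + 60*r (M(r) = -24 + 6*((-1 + 6)*(r + r)) = -24 + 6*(5*(2*r)) = -24 + 6*(10*r) = -24 + 60*r)
z(b, w) = w + 3*b
z(-5, M(-1)) - (1131 - 1*2382) = ((-24 + 60*(-1)) + 3*(-5)) - (1131 - 1*2382) = ((-24 - 60) - 15) - (1131 - 2382) = (-84 - 15) - 1*(-1251) = -99 + 1251 = 1152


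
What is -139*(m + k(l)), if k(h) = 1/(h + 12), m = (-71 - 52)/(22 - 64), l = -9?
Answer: -19043/42 ≈ -453.40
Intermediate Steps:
m = 41/14 (m = -123/(-42) = -123*(-1/42) = 41/14 ≈ 2.9286)
k(h) = 1/(12 + h)
-139*(m + k(l)) = -139*(41/14 + 1/(12 - 9)) = -139*(41/14 + 1/3) = -139*(41/14 + ⅓) = -139*137/42 = -19043/42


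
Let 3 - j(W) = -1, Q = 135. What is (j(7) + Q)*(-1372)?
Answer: -190708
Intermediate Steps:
j(W) = 4 (j(W) = 3 - 1*(-1) = 3 + 1 = 4)
(j(7) + Q)*(-1372) = (4 + 135)*(-1372) = 139*(-1372) = -190708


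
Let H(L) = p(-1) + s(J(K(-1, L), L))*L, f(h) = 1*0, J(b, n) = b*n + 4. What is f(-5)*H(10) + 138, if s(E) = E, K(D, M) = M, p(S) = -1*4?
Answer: 138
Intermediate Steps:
p(S) = -4
J(b, n) = 4 + b*n
f(h) = 0
H(L) = -4 + L*(4 + L**2) (H(L) = -4 + (4 + L*L)*L = -4 + (4 + L**2)*L = -4 + L*(4 + L**2))
f(-5)*H(10) + 138 = 0*(-4 + 10*(4 + 10**2)) + 138 = 0*(-4 + 10*(4 + 100)) + 138 = 0*(-4 + 10*104) + 138 = 0*(-4 + 1040) + 138 = 0*1036 + 138 = 0 + 138 = 138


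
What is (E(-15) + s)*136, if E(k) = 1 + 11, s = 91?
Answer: 14008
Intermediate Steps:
E(k) = 12
(E(-15) + s)*136 = (12 + 91)*136 = 103*136 = 14008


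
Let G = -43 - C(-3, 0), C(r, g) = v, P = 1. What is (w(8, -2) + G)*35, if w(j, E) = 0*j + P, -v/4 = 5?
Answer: -770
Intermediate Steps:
v = -20 (v = -4*5 = -20)
C(r, g) = -20
w(j, E) = 1 (w(j, E) = 0*j + 1 = 0 + 1 = 1)
G = -23 (G = -43 - 1*(-20) = -43 + 20 = -23)
(w(8, -2) + G)*35 = (1 - 23)*35 = -22*35 = -770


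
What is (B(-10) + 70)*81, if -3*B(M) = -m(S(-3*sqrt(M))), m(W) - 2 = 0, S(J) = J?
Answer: 5724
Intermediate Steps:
m(W) = 2 (m(W) = 2 + 0 = 2)
B(M) = 2/3 (B(M) = -(-1)*2/3 = -1/3*(-2) = 2/3)
(B(-10) + 70)*81 = (2/3 + 70)*81 = (212/3)*81 = 5724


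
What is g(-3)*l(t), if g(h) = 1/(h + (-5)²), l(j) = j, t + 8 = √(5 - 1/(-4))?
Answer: -4/11 + √21/44 ≈ -0.25949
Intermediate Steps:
t = -8 + √21/2 (t = -8 + √(5 - 1/(-4)) = -8 + √(5 - 1*(-¼)) = -8 + √(5 + ¼) = -8 + √(21/4) = -8 + √21/2 ≈ -5.7087)
g(h) = 1/(25 + h) (g(h) = 1/(h + 25) = 1/(25 + h))
g(-3)*l(t) = (-8 + √21/2)/(25 - 3) = (-8 + √21/2)/22 = -4/11 + √21/44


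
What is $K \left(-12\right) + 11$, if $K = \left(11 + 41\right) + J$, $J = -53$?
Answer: $23$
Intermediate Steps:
$K = -1$ ($K = \left(11 + 41\right) - 53 = 52 - 53 = -1$)
$K \left(-12\right) + 11 = \left(-1\right) \left(-12\right) + 11 = 12 + 11 = 23$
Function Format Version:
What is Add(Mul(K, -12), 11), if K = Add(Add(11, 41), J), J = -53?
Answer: 23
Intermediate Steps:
K = -1 (K = Add(Add(11, 41), -53) = Add(52, -53) = -1)
Add(Mul(K, -12), 11) = Add(Mul(-1, -12), 11) = Add(12, 11) = 23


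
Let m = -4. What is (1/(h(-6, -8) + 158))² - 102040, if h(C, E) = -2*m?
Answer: -2811814239/27556 ≈ -1.0204e+5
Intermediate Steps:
h(C, E) = 8 (h(C, E) = -2*(-4) = 8)
(1/(h(-6, -8) + 158))² - 102040 = (1/(8 + 158))² - 102040 = (1/166)² - 102040 = 1/27556 - 102040 = -2811814239/27556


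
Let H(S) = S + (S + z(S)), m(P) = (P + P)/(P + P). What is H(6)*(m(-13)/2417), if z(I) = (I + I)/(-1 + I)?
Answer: 72/12085 ≈ 0.0059578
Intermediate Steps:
z(I) = 2*I/(-1 + I) (z(I) = (2*I)/(-1 + I) = 2*I/(-1 + I))
m(P) = 1 (m(P) = (2*P)/((2*P)) = (2*P)*(1/(2*P)) = 1)
H(S) = 2*S + 2*S/(-1 + S) (H(S) = S + (S + 2*S/(-1 + S)) = 2*S + 2*S/(-1 + S))
H(6)*(m(-13)/2417) = (2*6²/(-1 + 6))*(1/2417) = (2*36/5)*(1*(1/2417)) = (2*36*(⅕))*(1/2417) = (72/5)*(1/2417) = 72/12085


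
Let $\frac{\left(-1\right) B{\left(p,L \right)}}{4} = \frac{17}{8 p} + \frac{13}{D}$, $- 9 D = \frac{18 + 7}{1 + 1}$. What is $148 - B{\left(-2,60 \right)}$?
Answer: $\frac{10631}{100} \approx 106.31$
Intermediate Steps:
$D = - \frac{25}{18}$ ($D = - \frac{\left(18 + 7\right) \frac{1}{1 + 1}}{9} = - \frac{25 \cdot \frac{1}{2}}{9} = \left(- \frac{1}{9}\right) \frac{25}{2} = - \frac{25}{18} \approx -1.3889$)
$B{\left(p,L \right)} = \frac{936}{25} - \frac{17}{2 p}$ ($B{\left(p,L \right)} = - 4 \left(\frac{17}{8 p} + \frac{13}{- \frac{25}{18}}\right) = - 4 \left(17 \frac{1}{8 p} + 13 \left(- \frac{18}{25}\right)\right) = - 4 \left(\frac{17}{8 p} - \frac{234}{25}\right) = - 4 \left(- \frac{234}{25} + \frac{17}{8 p}\right) = \frac{936}{25} - \frac{17}{2 p}$)
$148 - B{\left(-2,60 \right)} = 148 - \frac{-425 + 1872 \left(-2\right)}{50 \left(-2\right)} = 148 - \frac{1}{50} \left(- \frac{1}{2}\right) \left(-425 - 3744\right) = 148 - \frac{1}{50} \left(- \frac{1}{2}\right) \left(-4169\right) = 148 - \frac{4169}{100} = \frac{10631}{100}$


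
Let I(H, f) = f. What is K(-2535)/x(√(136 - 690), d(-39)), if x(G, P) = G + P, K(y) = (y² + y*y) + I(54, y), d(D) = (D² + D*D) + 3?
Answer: 39127991175/9272579 - 12849915*I*√554/9272579 ≈ 4219.8 - 32.618*I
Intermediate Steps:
d(D) = 3 + 2*D² (d(D) = (D² + D²) + 3 = 2*D² + 3 = 3 + 2*D²)
K(y) = y + 2*y² (K(y) = (y² + y*y) + y = (y² + y²) + y = 2*y² + y = y + 2*y²)
K(-2535)/x(√(136 - 690), d(-39)) = (-2535*(1 + 2*(-2535)))/(√(136 - 690) + (3 + 2*(-39)²)) = (-2535*(1 - 5070))/(√(-554) + (3 + 2*1521)) = (-2535*(-5069))/(I*√554 + (3 + 3042)) = 12849915/(I*√554 + 3045) = 12849915/(3045 + I*√554)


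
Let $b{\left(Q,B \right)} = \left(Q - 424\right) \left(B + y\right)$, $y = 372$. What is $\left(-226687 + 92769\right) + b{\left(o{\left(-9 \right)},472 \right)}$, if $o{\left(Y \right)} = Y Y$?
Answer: $-423410$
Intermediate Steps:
$o{\left(Y \right)} = Y^{2}$
$b{\left(Q,B \right)} = \left(-424 + Q\right) \left(372 + B\right)$ ($b{\left(Q,B \right)} = \left(Q - 424\right) \left(B + 372\right) = \left(-424 + Q\right) \left(372 + B\right)$)
$\left(-226687 + 92769\right) + b{\left(o{\left(-9 \right)},472 \right)} = \left(-226687 + 92769\right) + \left(-157728 - 200128 + 372 \left(-9\right)^{2} + 472 \left(-9\right)^{2}\right) = -133918 + \left(-157728 - 200128 + 372 \cdot 81 + 472 \cdot 81\right) = -133918 + \left(-157728 - 200128 + 30132 + 38232\right) = -133918 - 289492 = -423410$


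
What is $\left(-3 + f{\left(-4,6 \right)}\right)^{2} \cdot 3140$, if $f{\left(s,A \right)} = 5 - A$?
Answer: $50240$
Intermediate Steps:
$\left(-3 + f{\left(-4,6 \right)}\right)^{2} \cdot 3140 = \left(-3 + \left(5 - 6\right)\right)^{2} \cdot 3140 = \left(-3 - 1\right)^{2} \cdot 3140 = \left(-4\right)^{2} \cdot 3140 = 16 \cdot 3140 = 50240$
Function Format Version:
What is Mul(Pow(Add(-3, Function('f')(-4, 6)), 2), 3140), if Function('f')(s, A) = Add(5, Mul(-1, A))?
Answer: 50240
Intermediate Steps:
Mul(Pow(Add(-3, Function('f')(-4, 6)), 2), 3140) = Mul(Pow(Add(-3, Add(5, Mul(-1, 6))), 2), 3140) = Mul(Pow(Add(-3, Add(5, -6)), 2), 3140) = Mul(Pow(Add(-3, -1), 2), 3140) = Mul(Pow(-4, 2), 3140) = Mul(16, 3140) = 50240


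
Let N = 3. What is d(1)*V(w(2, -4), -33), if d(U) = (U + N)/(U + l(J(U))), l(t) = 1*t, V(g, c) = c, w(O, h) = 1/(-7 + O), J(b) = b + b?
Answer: -44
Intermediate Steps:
J(b) = 2*b
l(t) = t
d(U) = (3 + U)/(3*U) (d(U) = (U + 3)/(U + 2*U) = (3 + U)/((3*U)) = (3 + U)*(1/(3*U)) = (3 + U)/(3*U))
d(1)*V(w(2, -4), -33) = ((1/3)*(3 + 1)/1)*(-33) = ((1/3)*1*4)*(-33) = (4/3)*(-33) = -44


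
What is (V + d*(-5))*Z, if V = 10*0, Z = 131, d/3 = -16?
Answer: 31440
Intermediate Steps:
d = -48 (d = 3*(-16) = -48)
V = 0
(V + d*(-5))*Z = (0 - 48*(-5))*131 = (0 + 240)*131 = 240*131 = 31440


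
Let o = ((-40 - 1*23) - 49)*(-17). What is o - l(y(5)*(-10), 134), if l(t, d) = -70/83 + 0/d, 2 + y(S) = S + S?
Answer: 158102/83 ≈ 1904.8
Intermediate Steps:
y(S) = -2 + 2*S (y(S) = -2 + (S + S) = -2 + 2*S)
o = 1904 (o = ((-40 - 23) - 49)*(-17) = (-63 - 49)*(-17) = -112*(-17) = 1904)
l(t, d) = -70/83 (l(t, d) = -70*1/83 + 0 = -70/83 + 0 = -70/83)
o - l(y(5)*(-10), 134) = 1904 - 1*(-70/83) = 1904 + 70/83 = 158102/83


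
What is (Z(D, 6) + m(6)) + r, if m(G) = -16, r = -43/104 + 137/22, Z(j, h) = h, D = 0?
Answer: -4789/1144 ≈ -4.1862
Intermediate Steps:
r = 6651/1144 (r = -43*1/104 + 137*(1/22) = -43/104 + 137/22 = 6651/1144 ≈ 5.8138)
(Z(D, 6) + m(6)) + r = (6 - 16) + 6651/1144 = -10 + 6651/1144 = -4789/1144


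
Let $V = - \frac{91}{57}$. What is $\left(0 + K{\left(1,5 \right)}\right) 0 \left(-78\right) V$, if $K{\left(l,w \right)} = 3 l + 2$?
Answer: $0$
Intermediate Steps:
$K{\left(l,w \right)} = 2 + 3 l$
$V = - \frac{91}{57}$ ($V = \left(-91\right) \frac{1}{57} = - \frac{91}{57} \approx -1.5965$)
$\left(0 + K{\left(1,5 \right)}\right) 0 \left(-78\right) V = \left(0 + \left(2 + 3 \cdot 1\right)\right) 0 \left(-78\right) \left(- \frac{91}{57}\right) = \left(0 + \left(2 + 3\right)\right) 0 \left(-78\right) \left(- \frac{91}{57}\right) = \left(0 + 5\right) 0 \left(-78\right) \left(- \frac{91}{57}\right) = 5 \cdot 0 \left(-78\right) \left(- \frac{91}{57}\right) = 0 \left(-78\right) \left(- \frac{91}{57}\right) = 0 \left(- \frac{91}{57}\right) = 0$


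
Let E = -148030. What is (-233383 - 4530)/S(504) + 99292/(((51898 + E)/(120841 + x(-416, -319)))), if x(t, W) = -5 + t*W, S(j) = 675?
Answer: -1417971190543/5407425 ≈ -2.6223e+5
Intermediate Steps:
x(t, W) = -5 + W*t
(-233383 - 4530)/S(504) + 99292/(((51898 + E)/(120841 + x(-416, -319)))) = (-233383 - 4530)/675 + 99292/(((51898 - 148030)/(120841 + (-5 - 319*(-416))))) = -237913*1/675 + 99292/((-96132/(120841 + (-5 + 132704)))) = -237913/675 + 99292/((-96132/(120841 + 132699))) = -237913/675 + 99292/((-96132/253540)) = -237913/675 + 99292/((-96132*1/253540)) = -237913/675 + 99292/(-24033/63385) = -237913/675 + 99292*(-63385/24033) = -237913/675 - 6293623420/24033 = -1417971190543/5407425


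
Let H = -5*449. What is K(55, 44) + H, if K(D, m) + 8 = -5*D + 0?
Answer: -2528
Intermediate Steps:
K(D, m) = -8 - 5*D (K(D, m) = -8 + (-5*D + 0) = -8 - 5*D)
H = -2245
K(55, 44) + H = (-8 - 5*55) - 2245 = (-8 - 275) - 2245 = -283 - 2245 = -2528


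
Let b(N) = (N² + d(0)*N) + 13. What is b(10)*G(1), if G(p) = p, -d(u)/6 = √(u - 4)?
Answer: 113 - 120*I ≈ 113.0 - 120.0*I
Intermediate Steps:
d(u) = -6*√(-4 + u) (d(u) = -6*√(u - 4) = -6*√(-4 + u))
b(N) = 13 + N² - 12*I*N (b(N) = (N² + (-6*√(-4 + 0))*N) + 13 = (N² + (-12*I)*N) + 13 = (N² - 12*I*N) + 13 = 13 + N² - 12*I*N)
b(10)*G(1) = (13 + 10² - 12*I*10)*1 = (13 + 100 - 120*I)*1 = (113 - 120*I)*1 = 113 - 120*I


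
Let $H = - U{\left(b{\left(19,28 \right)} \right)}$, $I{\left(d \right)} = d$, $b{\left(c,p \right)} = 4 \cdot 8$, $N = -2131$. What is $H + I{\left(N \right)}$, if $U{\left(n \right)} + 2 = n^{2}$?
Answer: $-3153$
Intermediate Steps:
$b{\left(c,p \right)} = 32$
$U{\left(n \right)} = -2 + n^{2}$
$H = -1022$ ($H = - (-2 + 32^{2}) = - (-2 + 1024) = \left(-1\right) 1022 = -1022$)
$H + I{\left(N \right)} = -1022 - 2131 = -3153$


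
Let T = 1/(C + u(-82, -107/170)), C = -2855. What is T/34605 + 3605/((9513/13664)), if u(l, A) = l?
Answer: 79466735594249/15346867635 ≈ 5178.0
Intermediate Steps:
T = -1/2937 (T = 1/(-2855 - 82) = 1/(-2937) = -1/2937 ≈ -0.00034048)
T/34605 + 3605/((9513/13664)) = -1/2937/34605 + 3605/((9513/13664)) = -1/2937*1/34605 + 3605/((9513*(1/13664))) = -1/101634885 + 3605/(1359/1952) = -1/101634885 + 3605*(1952/1359) = -1/101634885 + 7036960/1359 = 79466735594249/15346867635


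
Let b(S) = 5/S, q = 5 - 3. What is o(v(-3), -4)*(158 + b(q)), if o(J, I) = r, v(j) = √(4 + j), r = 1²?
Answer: 321/2 ≈ 160.50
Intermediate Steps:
r = 1
q = 2
o(J, I) = 1
o(v(-3), -4)*(158 + b(q)) = 1*(158 + 5/2) = 1*(321/2) = 321/2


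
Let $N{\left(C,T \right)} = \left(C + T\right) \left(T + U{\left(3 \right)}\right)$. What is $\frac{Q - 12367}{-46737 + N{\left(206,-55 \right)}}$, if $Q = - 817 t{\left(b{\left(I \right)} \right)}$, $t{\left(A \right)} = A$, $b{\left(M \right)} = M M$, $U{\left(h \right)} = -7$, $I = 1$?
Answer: $\frac{13184}{56099} \approx 0.23501$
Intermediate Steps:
$b{\left(M \right)} = M^{2}$
$Q = -817$ ($Q = - 817 \cdot 1^{2} = \left(-817\right) 1 = -817$)
$N{\left(C,T \right)} = \left(-7 + T\right) \left(C + T\right)$ ($N{\left(C,T \right)} = \left(C + T\right) \left(T - 7\right) = \left(C + T\right) \left(-7 + T\right) = \left(-7 + T\right) \left(C + T\right)$)
$\frac{Q - 12367}{-46737 + N{\left(206,-55 \right)}} = \frac{-817 - 12367}{-46737 + \left(\left(-55\right)^{2} - 1442 - -385 + 206 \left(-55\right)\right)} = - \frac{13184}{-46737 + \left(3025 - 1442 + 385 - 11330\right)} = - \frac{13184}{-46737 - 9362} = - \frac{13184}{-56099} = \left(-13184\right) \left(- \frac{1}{56099}\right) = \frac{13184}{56099}$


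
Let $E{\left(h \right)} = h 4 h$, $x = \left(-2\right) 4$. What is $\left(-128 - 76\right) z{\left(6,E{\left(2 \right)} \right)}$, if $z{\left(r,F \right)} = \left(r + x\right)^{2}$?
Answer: $-816$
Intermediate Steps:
$x = -8$
$E{\left(h \right)} = 4 h^{2}$ ($E{\left(h \right)} = 4 h h = 4 h^{2}$)
$z{\left(r,F \right)} = \left(-8 + r\right)^{2}$ ($z{\left(r,F \right)} = \left(r - 8\right)^{2} = \left(-8 + r\right)^{2}$)
$\left(-128 - 76\right) z{\left(6,E{\left(2 \right)} \right)} = \left(-128 - 76\right) \left(-8 + 6\right)^{2} = - 204 \left(-2\right)^{2} = \left(-204\right) 4 = -816$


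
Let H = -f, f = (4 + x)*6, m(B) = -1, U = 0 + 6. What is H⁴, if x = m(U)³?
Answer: 104976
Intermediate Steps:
U = 6
x = -1 (x = (-1)³ = -1)
f = 18 (f = (4 - 1)*6 = 3*6 = 18)
H = -18 (H = -1*18 = -18)
H⁴ = (-18)⁴ = 104976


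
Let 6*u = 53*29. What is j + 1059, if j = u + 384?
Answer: 10195/6 ≈ 1699.2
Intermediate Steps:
u = 1537/6 (u = (53*29)/6 = (⅙)*1537 = 1537/6 ≈ 256.17)
j = 3841/6 (j = 1537/6 + 384 = 3841/6 ≈ 640.17)
j + 1059 = 3841/6 + 1059 = 10195/6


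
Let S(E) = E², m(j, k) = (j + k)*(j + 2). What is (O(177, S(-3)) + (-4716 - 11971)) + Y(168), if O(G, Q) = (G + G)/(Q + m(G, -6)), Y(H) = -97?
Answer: -85648693/5103 ≈ -16784.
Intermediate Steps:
m(j, k) = (2 + j)*(j + k) (m(j, k) = (j + k)*(2 + j) = (2 + j)*(j + k))
O(G, Q) = 2*G/(-12 + Q + G² - 4*G) (O(G, Q) = (G + G)/(Q + (G² + 2*G + 2*(-6) + G*(-6))) = (2*G)/(Q + (G² + 2*G - 12 - 6*G)) = (2*G)/(Q + (-12 + G² - 4*G)) = (2*G)/(-12 + Q + G² - 4*G) = 2*G/(-12 + Q + G² - 4*G))
(O(177, S(-3)) + (-4716 - 11971)) + Y(168) = (2*177/(-12 + (-3)² + 177² - 4*177) + (-4716 - 11971)) - 97 = (2*177/(-12 + 9 + 31329 - 708) - 16687) - 97 = (2*177/30618 - 16687) - 97 = (2*177*(1/30618) - 16687) - 97 = (59/5103 - 16687) - 97 = -85153702/5103 - 97 = -85648693/5103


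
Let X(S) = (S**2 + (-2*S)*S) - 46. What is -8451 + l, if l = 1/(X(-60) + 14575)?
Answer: -92360978/10929 ≈ -8451.0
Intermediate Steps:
X(S) = -46 - S**2 (X(S) = (S**2 - 2*S**2) - 46 = -S**2 - 46 = -46 - S**2)
l = 1/10929 (l = 1/((-46 - 1*(-60)**2) + 14575) = 1/((-46 - 1*3600) + 14575) = 1/((-46 - 3600) + 14575) = 1/(-3646 + 14575) = 1/10929 ≈ 9.1500e-5)
-8451 + l = -8451 + 1/10929 = -92360978/10929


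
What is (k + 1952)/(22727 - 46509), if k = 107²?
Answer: -13401/23782 ≈ -0.56349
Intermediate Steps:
k = 11449
(k + 1952)/(22727 - 46509) = (11449 + 1952)/(22727 - 46509) = 13401/(-23782) = 13401*(-1/23782) = -13401/23782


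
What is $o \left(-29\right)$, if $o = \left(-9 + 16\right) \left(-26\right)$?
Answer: $5278$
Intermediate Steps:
$o = -182$ ($o = 7 \left(-26\right) = -182$)
$o \left(-29\right) = \left(-182\right) \left(-29\right) = 5278$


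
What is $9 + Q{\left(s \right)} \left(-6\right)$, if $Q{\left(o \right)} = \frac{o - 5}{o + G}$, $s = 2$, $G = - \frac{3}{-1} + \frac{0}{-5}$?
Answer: $\frac{63}{5} \approx 12.6$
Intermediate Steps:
$G = 3$ ($G = \left(-3\right) \left(-1\right) + 0 \left(- \frac{1}{5}\right) = 3 + 0 = 3$)
$Q{\left(o \right)} = \frac{-5 + o}{3 + o}$ ($Q{\left(o \right)} = \frac{o - 5}{o + 3} = \frac{-5 + o}{3 + o}$)
$9 + Q{\left(s \right)} \left(-6\right) = 9 + \frac{-5 + 2}{3 + 2} \left(-6\right) = 9 + \frac{1}{5} \left(-3\right) \left(-6\right) = 9 - - \frac{18}{5} = 9 + \frac{18}{5} = \frac{63}{5}$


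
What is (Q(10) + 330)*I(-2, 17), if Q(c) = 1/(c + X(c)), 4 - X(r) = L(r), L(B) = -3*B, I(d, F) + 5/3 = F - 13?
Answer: 101647/132 ≈ 770.05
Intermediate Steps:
I(d, F) = -44/3 + F (I(d, F) = -5/3 + (F - 13) = -5/3 + (-13 + F) = -44/3 + F)
X(r) = 4 + 3*r (X(r) = 4 - (-3)*r = 4 + 3*r)
Q(c) = 1/(4 + 4*c) (Q(c) = 1/(c + (4 + 3*c)) = 1/(4 + 4*c))
(Q(10) + 330)*I(-2, 17) = (1/(4*(1 + 10)) + 330)*(-44/3 + 17) = ((¼)/11 + 330)*(7/3) = ((¼)*(1/11) + 330)*(7/3) = (1/44 + 330)*(7/3) = (14521/44)*(7/3) = 101647/132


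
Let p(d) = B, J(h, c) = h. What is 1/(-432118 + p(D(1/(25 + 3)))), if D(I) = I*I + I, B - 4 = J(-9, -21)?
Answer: -1/432123 ≈ -2.3142e-6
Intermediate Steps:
B = -5 (B = 4 - 9 = -5)
D(I) = I + I**2 (D(I) = I**2 + I = I + I**2)
p(d) = -5
1/(-432118 + p(D(1/(25 + 3)))) = 1/(-432118 - 5) = 1/(-432123) = -1/432123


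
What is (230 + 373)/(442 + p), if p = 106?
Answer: 603/548 ≈ 1.1004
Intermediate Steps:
(230 + 373)/(442 + p) = (230 + 373)/(442 + 106) = 603/548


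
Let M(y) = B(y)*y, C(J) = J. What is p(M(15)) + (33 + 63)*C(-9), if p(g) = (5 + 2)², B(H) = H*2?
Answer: -815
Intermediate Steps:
B(H) = 2*H
M(y) = 2*y² (M(y) = (2*y)*y = 2*y²)
p(g) = 49 (p(g) = 7² = 49)
p(M(15)) + (33 + 63)*C(-9) = 49 + (33 + 63)*(-9) = 49 + 96*(-9) = 49 - 864 = -815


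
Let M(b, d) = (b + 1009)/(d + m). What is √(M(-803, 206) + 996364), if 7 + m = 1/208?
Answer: 10*√17071523712947/41393 ≈ 998.18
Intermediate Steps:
m = -1455/208 (m = -7 + 1/208 = -1455/208 ≈ -6.9952)
M(b, d) = (1009 + b)/(-1455/208 + d) (M(b, d) = (b + 1009)/(d - 1455/208) = (1009 + b)/(-1455/208 + d))
√(M(-803, 206) + 996364) = √(208*(1009 - 803)/(-1455 + 208*206) + 996364) = √(208*206/(-1455 + 42848) + 996364) = √(208*206/41393 + 996364) = √(208*(1/41393)*206 + 996364) = √(42848/41393 + 996364) = √(41242537900/41393) = 10*√17071523712947/41393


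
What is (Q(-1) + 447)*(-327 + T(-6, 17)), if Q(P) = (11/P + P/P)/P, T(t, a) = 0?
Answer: -149439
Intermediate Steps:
Q(P) = (1 + 11/P)/P (Q(P) = (11/P + 1)/P = (1 + 11/P)/P)
(Q(-1) + 447)*(-327 + T(-6, 17)) = ((11 - 1)/(-1)² + 447)*(-327 + 0) = (1*10 + 447)*(-327) = (10 + 447)*(-327) = 457*(-327) = -149439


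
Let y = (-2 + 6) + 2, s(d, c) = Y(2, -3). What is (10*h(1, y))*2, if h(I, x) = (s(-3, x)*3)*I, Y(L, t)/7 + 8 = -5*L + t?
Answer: -8820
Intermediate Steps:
Y(L, t) = -56 - 35*L + 7*t (Y(L, t) = -56 + 7*(-5*L + t) = -56 + 7*(t - 5*L) = -56 + (-35*L + 7*t) = -56 - 35*L + 7*t)
s(d, c) = -147 (s(d, c) = -56 - 35*2 + 7*(-3) = -56 - 70 - 21 = -147)
y = 6 (y = 4 + 2 = 6)
h(I, x) = -441*I (h(I, x) = (-147*3)*I = -441*I)
(10*h(1, y))*2 = (10*(-441*1))*2 = (10*(-441))*2 = -4410*2 = -8820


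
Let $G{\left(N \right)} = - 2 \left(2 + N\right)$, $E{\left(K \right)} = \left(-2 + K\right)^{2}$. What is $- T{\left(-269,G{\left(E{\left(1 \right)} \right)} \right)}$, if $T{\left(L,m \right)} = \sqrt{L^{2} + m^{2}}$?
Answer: $- \sqrt{72397} \approx -269.07$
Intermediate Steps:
$G{\left(N \right)} = -4 - 2 N$
$- T{\left(-269,G{\left(E{\left(1 \right)} \right)} \right)} = - \sqrt{\left(-269\right)^{2} + \left(-4 - 2 \left(-2 + 1\right)^{2}\right)^{2}} = - \sqrt{72361 + \left(-4 - 2 \left(-1\right)^{2}\right)^{2}} = - \sqrt{72361 + \left(-4 - 2\right)^{2}} = - \sqrt{72361 + \left(-6\right)^{2}} = - \sqrt{72361 + 36} = - \sqrt{72397}$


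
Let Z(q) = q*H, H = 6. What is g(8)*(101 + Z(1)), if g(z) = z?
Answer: 856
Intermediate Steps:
Z(q) = 6*q (Z(q) = q*6 = 6*q)
g(8)*(101 + Z(1)) = 8*(101 + 6*1) = 8*(101 + 6) = 8*107 = 856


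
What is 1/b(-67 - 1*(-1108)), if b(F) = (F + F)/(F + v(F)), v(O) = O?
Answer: 1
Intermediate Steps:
b(F) = 1 (b(F) = (F + F)/(F + F) = (2*F)/((2*F)) = (2*F)*(1/(2*F)) = 1)
1/b(-67 - 1*(-1108)) = 1/1 = 1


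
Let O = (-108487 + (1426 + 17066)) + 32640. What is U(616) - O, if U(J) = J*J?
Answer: 436811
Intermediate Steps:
U(J) = J**2
O = -57355 (O = (-108487 + 18492) + 32640 = -89995 + 32640 = -57355)
U(616) - O = 616**2 - 1*(-57355) = 379456 + 57355 = 436811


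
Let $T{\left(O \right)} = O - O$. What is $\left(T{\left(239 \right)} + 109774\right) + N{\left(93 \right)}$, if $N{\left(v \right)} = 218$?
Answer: $109992$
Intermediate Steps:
$T{\left(O \right)} = 0$
$\left(T{\left(239 \right)} + 109774\right) + N{\left(93 \right)} = \left(0 + 109774\right) + 218 = 109774 + 218 = 109992$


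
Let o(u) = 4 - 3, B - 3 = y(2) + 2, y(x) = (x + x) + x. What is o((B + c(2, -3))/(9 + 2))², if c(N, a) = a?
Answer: 1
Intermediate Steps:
y(x) = 3*x (y(x) = 2*x + x = 3*x)
B = 11 (B = 3 + (3*2 + 2) = 3 + (6 + 2) = 3 + 8 = 11)
o(u) = 1
o((B + c(2, -3))/(9 + 2))² = 1² = 1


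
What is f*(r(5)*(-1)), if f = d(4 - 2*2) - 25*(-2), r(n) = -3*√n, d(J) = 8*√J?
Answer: 150*√5 ≈ 335.41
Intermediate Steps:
f = 50 (f = 8*√(4 - 2*2) - 25*(-2) = 8*√(4 - 4) - 1*(-50) = 8*√0 + 50 = 8*0 + 50 = 0 + 50 = 50)
f*(r(5)*(-1)) = 50*(-3*√5*(-1)) = 50*(3*√5) = 150*√5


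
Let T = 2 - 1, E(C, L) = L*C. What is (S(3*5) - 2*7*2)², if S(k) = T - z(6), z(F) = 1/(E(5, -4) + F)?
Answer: 142129/196 ≈ 725.15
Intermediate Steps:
E(C, L) = C*L
z(F) = 1/(-20 + F) (z(F) = 1/(5*(-4) + F) = 1/(-20 + F))
T = 1
S(k) = 15/14 (S(k) = 1 - 1/(-20 + 6) = 1 - 1/(-14) = 1 - 1*(-1/14) = 1 + 1/14 = 15/14)
(S(3*5) - 2*7*2)² = (15/14 - 2*7*2)² = (15/14 - 14*2)² = (15/14 - 28)² = (-377/14)² = 142129/196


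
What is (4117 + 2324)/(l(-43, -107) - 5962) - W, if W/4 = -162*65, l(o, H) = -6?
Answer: 251365719/5968 ≈ 42119.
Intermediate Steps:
W = -42120 (W = 4*(-162*65) = 4*(-10530) = -42120)
(4117 + 2324)/(l(-43, -107) - 5962) - W = (4117 + 2324)/(-6 - 5962) - 1*(-42120) = 6441/(-5968) + 42120 = 6441*(-1/5968) + 42120 = -6441/5968 + 42120 = 251365719/5968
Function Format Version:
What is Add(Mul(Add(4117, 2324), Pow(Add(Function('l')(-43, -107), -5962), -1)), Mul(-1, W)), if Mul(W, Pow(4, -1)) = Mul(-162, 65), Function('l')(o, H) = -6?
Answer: Rational(251365719, 5968) ≈ 42119.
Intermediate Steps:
W = -42120 (W = Mul(4, Mul(-162, 65)) = Mul(4, -10530) = -42120)
Add(Mul(Add(4117, 2324), Pow(Add(Function('l')(-43, -107), -5962), -1)), Mul(-1, W)) = Add(Mul(Add(4117, 2324), Pow(Add(-6, -5962), -1)), Mul(-1, -42120)) = Add(Mul(6441, Pow(-5968, -1)), 42120) = Add(Mul(6441, Rational(-1, 5968)), 42120) = Add(Rational(-6441, 5968), 42120) = Rational(251365719, 5968)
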